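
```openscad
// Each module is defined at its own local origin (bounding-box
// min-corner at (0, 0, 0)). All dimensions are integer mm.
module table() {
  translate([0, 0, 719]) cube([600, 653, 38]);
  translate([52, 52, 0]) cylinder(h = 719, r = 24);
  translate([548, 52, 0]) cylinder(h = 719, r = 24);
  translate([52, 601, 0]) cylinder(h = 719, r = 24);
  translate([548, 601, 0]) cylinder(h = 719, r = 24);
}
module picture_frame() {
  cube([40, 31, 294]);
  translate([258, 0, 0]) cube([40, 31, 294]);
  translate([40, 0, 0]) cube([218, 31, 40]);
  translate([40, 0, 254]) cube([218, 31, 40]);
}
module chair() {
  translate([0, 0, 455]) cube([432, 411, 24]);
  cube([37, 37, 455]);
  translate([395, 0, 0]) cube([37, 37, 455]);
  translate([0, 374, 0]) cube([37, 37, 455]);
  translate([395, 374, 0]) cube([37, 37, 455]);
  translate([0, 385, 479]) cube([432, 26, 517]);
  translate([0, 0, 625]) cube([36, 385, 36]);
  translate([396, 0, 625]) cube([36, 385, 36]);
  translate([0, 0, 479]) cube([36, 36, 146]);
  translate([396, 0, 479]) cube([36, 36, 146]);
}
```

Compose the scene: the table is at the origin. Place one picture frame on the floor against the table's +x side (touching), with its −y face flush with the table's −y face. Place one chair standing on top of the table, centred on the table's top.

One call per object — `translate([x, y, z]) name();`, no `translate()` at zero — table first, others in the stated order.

table();
translate([600, 0, 0]) picture_frame();
translate([84, 121, 757]) chair();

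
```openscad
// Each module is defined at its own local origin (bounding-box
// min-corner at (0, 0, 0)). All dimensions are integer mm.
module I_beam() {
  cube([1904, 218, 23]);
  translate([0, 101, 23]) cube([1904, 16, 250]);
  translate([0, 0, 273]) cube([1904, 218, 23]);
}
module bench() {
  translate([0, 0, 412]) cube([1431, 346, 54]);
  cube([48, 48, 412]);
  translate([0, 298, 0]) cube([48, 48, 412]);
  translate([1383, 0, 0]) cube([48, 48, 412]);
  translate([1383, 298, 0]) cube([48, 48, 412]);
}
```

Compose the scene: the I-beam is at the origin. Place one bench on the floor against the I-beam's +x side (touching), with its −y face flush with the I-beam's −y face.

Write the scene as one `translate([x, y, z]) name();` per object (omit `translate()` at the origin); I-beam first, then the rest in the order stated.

I_beam();
translate([1904, 0, 0]) bench();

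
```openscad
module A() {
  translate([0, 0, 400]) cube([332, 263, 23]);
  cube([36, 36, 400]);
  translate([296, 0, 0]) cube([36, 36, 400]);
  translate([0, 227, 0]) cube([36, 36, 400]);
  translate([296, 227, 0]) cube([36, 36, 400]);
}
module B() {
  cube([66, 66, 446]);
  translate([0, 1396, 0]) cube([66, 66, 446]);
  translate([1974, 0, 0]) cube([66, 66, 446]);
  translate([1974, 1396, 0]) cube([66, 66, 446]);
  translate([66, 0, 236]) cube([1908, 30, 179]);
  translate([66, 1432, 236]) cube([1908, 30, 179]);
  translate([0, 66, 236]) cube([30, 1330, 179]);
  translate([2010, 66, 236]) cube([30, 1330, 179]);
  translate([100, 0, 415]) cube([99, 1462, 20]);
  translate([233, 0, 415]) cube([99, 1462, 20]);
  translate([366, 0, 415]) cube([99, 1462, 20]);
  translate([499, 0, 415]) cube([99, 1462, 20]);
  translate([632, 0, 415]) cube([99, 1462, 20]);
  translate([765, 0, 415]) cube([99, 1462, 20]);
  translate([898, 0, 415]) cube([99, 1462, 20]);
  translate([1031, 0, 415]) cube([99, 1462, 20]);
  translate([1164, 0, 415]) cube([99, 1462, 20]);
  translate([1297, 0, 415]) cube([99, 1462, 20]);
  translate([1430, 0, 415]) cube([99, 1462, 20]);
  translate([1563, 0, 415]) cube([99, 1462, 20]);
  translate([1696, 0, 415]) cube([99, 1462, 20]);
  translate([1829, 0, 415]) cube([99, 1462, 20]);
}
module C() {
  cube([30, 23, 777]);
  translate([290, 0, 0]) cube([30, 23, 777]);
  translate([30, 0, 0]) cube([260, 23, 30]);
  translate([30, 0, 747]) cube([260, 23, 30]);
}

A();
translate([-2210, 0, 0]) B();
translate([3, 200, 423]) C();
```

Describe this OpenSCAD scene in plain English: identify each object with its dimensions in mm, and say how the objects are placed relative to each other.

A is a four-legged stool. The seat is 332×263 mm, 23 mm thick, top at z = 423 mm. It stands on four square legs, each 36×36 mm in cross-section, from z = 0 to the seat underside, each flush with a corner of the seat.

B is a bed frame 2040 mm long (x) by 1462 mm wide (y). Four 66×66 mm corner posts, 446 mm tall, at the corners of the footprint. Four rails of 30 mm thickness and 179 mm height run between adjacent posts with their undersides at z = 236 mm, their outer faces flush with the outside of the frame (the two x-running rails run between the posts' inner faces; the two y-running rails run between the posts' inner faces). 14 slats, each 99 mm wide (x) and 20 mm thick, lie across the top of the two x-running rails, running the full 1462 mm width of the frame in y; the slats are evenly spaced along x between the inner faces of the end posts with equal gaps (rounded down to the nearest mm) at the −x end and between each pair — any rounding remainder accumulates at the +x end.

C is a rectangular picture frame lying in the x–z plane (depth along y). The opening is 260 mm wide (x) by 717 mm tall (z), surrounded by a border 30 mm wide on all four sides. The frame is 23 mm deep and is made of two full-height vertical stiles with two horizontal rails fitted between them.

The bed frame is on the floor beside the stool on its −x side. The picture frame is on top of the stool.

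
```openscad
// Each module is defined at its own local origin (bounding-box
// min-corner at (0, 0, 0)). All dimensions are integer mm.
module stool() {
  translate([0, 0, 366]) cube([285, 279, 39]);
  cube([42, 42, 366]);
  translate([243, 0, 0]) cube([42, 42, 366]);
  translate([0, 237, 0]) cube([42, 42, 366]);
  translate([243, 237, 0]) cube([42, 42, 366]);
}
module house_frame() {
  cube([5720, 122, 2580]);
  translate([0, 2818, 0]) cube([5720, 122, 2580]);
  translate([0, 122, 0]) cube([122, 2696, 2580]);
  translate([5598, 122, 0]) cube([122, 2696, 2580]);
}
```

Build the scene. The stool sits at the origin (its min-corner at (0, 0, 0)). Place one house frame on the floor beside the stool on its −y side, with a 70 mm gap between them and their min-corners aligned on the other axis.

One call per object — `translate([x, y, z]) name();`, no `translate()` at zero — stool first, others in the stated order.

stool();
translate([0, -3010, 0]) house_frame();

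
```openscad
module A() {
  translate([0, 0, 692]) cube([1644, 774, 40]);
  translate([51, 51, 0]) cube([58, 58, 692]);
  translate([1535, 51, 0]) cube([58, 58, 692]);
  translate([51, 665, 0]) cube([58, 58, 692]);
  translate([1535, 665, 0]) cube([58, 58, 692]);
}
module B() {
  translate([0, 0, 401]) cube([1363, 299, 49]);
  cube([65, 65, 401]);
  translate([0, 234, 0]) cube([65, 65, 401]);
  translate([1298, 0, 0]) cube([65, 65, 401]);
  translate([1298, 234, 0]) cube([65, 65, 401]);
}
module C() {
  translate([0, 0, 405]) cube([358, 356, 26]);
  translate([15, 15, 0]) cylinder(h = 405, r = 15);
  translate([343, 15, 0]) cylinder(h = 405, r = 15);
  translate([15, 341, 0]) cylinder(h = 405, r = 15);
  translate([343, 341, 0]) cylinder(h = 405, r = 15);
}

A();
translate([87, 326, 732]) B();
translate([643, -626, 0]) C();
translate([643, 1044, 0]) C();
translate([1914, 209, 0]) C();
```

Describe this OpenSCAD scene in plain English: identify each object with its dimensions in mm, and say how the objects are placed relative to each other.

A is a table: top 1644 mm (x) × 774 mm (y), 40 mm thick, upper face at z = 732 mm, on four 58×58 mm square legs, each inset 51 mm from the nearest pair of top edges, running from z = 0 to the bottom of the top.

B is a bench: a 1363×299 mm seat slab, 49 mm thick, top at z = 450 mm, on four 65×65 mm square legs flush with the seat corners and standing on z = 0.

C is a four-legged stool. The seat is a 358×356×26 mm slab whose top surface is at z = 431 mm; four round legs, each 30 mm in diameter, run from the floor (z = 0) to the underside of the seat, each leg's axis is inset half a diameter from the nearest pair of seat edges (so the leg's bounding box is flush with the corner).

The bench is on top of the table. Three stools sit around the table at the −y, +y, +x sides.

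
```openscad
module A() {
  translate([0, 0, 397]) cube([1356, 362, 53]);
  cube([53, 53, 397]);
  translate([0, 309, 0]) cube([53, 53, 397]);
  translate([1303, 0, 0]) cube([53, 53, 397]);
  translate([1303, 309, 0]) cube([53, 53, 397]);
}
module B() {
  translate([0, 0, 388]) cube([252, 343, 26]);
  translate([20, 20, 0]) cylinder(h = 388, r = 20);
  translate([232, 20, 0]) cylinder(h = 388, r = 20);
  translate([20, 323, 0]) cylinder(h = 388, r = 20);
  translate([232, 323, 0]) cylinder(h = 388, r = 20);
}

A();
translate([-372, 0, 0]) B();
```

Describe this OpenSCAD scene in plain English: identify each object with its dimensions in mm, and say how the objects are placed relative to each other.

A is a long wooden bench with a 1356 mm (x) × 362 mm (y) seat, 53 mm thick, its top surface 450 mm above the floor. Four 53 mm square legs at the seat corners, flush with the edges, run from z = 0 to the seat underside.

B is a four-legged stool. The seat is 252×343 mm, 26 mm thick, top at z = 414 mm. It stands on four round legs, each 40 mm in diameter, from z = 0 to the seat underside, each leg's axis is inset half a diameter from the nearest pair of seat edges (so the leg's bounding box is flush with the corner).

The stool is on the floor beside the bench on its −x side.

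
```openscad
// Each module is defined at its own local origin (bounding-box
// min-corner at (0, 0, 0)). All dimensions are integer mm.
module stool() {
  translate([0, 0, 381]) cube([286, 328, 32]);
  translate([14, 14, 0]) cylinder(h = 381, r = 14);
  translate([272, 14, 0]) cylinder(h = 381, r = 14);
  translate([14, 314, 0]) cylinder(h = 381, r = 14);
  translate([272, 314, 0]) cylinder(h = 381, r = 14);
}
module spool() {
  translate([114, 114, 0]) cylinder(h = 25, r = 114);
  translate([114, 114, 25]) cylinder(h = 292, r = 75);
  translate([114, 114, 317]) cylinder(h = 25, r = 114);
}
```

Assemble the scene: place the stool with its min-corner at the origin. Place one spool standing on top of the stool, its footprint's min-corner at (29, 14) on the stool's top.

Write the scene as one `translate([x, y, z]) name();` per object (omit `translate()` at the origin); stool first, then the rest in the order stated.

stool();
translate([29, 14, 413]) spool();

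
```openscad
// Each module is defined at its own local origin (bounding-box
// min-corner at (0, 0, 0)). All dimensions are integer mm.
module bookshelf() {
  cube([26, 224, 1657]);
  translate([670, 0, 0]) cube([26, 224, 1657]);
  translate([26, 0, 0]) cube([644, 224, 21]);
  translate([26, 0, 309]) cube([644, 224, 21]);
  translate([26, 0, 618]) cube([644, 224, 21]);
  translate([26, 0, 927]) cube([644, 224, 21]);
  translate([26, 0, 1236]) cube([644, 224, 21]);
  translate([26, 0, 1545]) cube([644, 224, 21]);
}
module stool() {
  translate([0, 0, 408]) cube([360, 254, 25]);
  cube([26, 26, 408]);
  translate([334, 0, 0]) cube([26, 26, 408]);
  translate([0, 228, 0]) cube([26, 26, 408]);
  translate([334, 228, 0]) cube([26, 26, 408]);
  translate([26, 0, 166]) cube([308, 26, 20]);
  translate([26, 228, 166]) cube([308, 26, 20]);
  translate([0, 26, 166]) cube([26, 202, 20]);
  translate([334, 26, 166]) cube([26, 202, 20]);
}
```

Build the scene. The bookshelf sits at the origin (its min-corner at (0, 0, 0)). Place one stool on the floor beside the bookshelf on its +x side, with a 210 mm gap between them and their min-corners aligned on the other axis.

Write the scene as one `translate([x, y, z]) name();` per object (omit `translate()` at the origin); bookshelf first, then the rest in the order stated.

bookshelf();
translate([906, 0, 0]) stool();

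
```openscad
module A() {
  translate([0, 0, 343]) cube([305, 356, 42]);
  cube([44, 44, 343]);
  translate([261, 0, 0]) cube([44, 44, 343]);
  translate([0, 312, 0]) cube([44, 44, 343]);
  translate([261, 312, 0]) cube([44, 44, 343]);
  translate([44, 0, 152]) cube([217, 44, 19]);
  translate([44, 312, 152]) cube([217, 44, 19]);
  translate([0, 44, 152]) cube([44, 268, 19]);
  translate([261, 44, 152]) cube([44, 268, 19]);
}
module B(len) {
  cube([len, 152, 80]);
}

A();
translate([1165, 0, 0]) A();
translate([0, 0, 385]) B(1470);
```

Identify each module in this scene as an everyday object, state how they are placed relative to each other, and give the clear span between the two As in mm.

Second stool starts at x = 1165; first ends at x = 305; clear span = 1165 − 305 = 860 mm.

A is a stool. B is a beam. A beam spans the tops of two stools. The clear span between the two stools is 860 mm.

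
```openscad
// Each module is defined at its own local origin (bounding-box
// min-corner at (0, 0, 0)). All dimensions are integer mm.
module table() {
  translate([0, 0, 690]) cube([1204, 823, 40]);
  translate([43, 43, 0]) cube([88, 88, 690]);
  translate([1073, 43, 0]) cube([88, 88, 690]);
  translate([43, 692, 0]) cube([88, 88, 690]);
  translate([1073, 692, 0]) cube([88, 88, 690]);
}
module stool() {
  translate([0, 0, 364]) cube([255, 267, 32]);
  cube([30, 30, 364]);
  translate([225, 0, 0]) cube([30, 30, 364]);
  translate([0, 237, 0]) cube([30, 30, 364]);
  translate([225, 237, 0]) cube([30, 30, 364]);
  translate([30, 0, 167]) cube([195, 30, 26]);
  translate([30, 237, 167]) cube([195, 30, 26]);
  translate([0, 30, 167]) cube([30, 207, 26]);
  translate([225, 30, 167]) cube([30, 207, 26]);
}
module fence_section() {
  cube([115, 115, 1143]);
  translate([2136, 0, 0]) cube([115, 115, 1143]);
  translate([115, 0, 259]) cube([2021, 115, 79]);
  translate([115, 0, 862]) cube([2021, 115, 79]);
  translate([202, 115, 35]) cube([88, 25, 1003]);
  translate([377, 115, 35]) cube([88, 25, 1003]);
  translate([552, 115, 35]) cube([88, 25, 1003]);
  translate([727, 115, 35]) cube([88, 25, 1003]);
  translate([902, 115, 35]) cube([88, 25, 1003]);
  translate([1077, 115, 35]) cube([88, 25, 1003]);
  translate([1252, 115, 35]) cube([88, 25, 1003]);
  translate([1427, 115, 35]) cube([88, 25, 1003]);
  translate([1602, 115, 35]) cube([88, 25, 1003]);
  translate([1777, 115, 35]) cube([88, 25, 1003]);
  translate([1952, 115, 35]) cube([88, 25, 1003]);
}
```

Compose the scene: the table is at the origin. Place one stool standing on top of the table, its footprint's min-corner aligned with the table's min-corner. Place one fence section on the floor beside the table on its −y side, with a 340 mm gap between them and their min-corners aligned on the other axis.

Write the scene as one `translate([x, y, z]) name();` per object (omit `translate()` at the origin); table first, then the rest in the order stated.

table();
translate([0, 0, 730]) stool();
translate([0, -480, 0]) fence_section();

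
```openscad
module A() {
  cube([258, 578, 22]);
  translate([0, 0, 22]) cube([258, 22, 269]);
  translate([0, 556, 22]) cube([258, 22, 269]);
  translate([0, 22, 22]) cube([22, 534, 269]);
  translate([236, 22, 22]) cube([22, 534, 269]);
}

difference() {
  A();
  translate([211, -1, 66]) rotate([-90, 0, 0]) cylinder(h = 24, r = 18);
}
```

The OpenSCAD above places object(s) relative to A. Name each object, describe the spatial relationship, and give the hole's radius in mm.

A is an open box. The open box has a circular hole through its front wall. The hole's radius is 18 mm.

The subtracted cylinder has r = 18 mm.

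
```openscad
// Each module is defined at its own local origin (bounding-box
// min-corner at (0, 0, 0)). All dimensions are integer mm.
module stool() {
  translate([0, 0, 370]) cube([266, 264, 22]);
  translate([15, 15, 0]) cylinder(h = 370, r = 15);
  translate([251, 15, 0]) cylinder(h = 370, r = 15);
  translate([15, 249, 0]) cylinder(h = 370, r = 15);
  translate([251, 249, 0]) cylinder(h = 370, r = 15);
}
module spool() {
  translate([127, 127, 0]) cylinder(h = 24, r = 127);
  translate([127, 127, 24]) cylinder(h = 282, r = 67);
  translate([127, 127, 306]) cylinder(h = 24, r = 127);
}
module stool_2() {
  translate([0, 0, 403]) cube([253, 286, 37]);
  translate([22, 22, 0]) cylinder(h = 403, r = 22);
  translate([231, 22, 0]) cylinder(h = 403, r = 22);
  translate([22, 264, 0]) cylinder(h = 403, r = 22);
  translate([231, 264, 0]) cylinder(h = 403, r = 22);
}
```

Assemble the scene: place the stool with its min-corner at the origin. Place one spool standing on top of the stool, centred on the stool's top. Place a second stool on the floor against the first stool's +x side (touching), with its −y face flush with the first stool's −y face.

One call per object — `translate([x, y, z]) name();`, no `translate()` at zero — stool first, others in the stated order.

stool();
translate([6, 5, 392]) spool();
translate([266, 0, 0]) stool_2();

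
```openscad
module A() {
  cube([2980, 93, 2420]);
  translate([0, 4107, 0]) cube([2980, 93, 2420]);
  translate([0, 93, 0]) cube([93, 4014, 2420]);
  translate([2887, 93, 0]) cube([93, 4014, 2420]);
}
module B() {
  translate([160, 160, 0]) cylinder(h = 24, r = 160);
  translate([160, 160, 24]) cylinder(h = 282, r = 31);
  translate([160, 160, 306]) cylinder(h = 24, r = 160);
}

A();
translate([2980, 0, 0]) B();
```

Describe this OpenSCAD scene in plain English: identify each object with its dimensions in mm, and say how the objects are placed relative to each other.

A is a box-shaped house frame (walls only): outside footprint 2980×4200 mm, wall height 2420 mm, wall thickness 93 mm. The two y-facing walls run the full x-width; the two x-facing walls fit between the inner faces of the y-facing walls.

B is a spool: two coaxial disc flanges of radius 160 mm and thickness 24 mm, joined by a core cylinder of radius 31 mm and height 282 mm. The lower flange rests on z = 0 and the three cylinders share a vertical axis.

The spool is against the house frame's +x side, with their −y faces flush.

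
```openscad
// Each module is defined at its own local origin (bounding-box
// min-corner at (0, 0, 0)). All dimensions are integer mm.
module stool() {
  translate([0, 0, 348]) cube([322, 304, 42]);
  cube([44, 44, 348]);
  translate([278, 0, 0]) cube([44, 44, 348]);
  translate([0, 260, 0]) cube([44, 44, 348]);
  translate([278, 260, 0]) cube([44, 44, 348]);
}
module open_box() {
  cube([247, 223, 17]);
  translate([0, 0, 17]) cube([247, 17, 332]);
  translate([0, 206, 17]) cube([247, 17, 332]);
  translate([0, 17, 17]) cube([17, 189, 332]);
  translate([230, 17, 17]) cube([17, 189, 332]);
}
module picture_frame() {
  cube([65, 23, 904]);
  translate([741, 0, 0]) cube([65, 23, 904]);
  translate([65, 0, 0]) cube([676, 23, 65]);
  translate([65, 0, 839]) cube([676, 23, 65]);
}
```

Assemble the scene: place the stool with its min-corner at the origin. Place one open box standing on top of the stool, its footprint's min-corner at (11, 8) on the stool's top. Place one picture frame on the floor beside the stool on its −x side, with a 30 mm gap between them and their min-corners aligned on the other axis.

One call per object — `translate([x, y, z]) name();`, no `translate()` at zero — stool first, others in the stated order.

stool();
translate([11, 8, 390]) open_box();
translate([-836, 0, 0]) picture_frame();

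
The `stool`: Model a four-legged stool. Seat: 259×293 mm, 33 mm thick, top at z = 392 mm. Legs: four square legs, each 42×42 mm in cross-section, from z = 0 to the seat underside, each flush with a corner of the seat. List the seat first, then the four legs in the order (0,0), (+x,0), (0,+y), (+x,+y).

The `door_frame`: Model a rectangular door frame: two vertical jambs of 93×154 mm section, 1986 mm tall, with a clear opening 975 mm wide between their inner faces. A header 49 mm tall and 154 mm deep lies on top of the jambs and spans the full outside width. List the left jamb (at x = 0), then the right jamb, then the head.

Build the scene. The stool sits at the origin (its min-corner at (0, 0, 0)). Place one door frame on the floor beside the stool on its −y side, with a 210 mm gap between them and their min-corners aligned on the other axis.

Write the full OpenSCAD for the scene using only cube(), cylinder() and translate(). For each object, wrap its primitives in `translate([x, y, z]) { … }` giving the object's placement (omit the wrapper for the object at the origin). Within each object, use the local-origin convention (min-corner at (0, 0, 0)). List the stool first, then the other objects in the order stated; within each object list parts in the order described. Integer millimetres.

translate([0, 0, 359]) cube([259, 293, 33]);
cube([42, 42, 359]);
translate([217, 0, 0]) cube([42, 42, 359]);
translate([0, 251, 0]) cube([42, 42, 359]);
translate([217, 251, 0]) cube([42, 42, 359]);
translate([0, -364, 0]) {
  cube([93, 154, 1986]);
  translate([1068, 0, 0]) cube([93, 154, 1986]);
  translate([0, 0, 1986]) cube([1161, 154, 49]);
}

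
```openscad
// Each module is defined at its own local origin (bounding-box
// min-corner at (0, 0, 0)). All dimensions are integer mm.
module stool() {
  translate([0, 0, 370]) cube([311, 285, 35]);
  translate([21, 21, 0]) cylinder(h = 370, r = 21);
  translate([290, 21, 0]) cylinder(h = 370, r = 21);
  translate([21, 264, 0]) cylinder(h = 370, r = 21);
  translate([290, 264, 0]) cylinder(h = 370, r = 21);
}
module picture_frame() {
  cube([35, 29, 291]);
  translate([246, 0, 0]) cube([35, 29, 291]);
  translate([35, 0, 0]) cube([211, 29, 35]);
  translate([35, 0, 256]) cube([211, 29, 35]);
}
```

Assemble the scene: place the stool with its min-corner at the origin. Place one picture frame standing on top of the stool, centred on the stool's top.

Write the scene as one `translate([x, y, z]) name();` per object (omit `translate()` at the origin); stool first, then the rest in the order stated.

stool();
translate([15, 128, 405]) picture_frame();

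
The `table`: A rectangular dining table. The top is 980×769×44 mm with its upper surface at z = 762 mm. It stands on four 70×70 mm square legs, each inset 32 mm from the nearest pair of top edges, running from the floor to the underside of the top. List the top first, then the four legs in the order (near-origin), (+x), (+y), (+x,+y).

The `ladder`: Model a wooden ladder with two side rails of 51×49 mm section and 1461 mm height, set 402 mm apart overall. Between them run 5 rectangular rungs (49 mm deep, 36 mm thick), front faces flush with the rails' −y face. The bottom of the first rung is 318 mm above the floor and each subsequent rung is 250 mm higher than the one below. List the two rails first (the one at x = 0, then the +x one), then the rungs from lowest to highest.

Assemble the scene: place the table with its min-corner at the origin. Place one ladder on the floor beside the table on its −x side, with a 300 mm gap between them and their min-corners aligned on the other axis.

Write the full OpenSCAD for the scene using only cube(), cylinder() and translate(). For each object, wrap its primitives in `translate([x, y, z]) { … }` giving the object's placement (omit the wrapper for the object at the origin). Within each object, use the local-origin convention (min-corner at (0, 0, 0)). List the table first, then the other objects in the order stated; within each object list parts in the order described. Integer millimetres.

translate([0, 0, 718]) cube([980, 769, 44]);
translate([32, 32, 0]) cube([70, 70, 718]);
translate([878, 32, 0]) cube([70, 70, 718]);
translate([32, 667, 0]) cube([70, 70, 718]);
translate([878, 667, 0]) cube([70, 70, 718]);
translate([-702, 0, 0]) {
  cube([51, 49, 1461]);
  translate([351, 0, 0]) cube([51, 49, 1461]);
  translate([51, 0, 318]) cube([300, 49, 36]);
  translate([51, 0, 568]) cube([300, 49, 36]);
  translate([51, 0, 818]) cube([300, 49, 36]);
  translate([51, 0, 1068]) cube([300, 49, 36]);
  translate([51, 0, 1318]) cube([300, 49, 36]);
}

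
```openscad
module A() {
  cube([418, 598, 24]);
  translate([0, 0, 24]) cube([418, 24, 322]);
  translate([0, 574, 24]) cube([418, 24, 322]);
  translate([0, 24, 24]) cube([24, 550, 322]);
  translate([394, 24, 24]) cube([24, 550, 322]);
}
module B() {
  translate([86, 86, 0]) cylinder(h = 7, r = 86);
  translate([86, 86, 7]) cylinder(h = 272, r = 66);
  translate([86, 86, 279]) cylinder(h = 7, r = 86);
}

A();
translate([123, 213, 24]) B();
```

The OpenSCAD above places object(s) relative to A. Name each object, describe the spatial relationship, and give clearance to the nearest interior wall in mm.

Clearances: x = 99, y = 189; minimum 99 mm.

A is an open box. B is a spool. The spool sits inside the open box, centred. The clearance to the nearest interior wall is 99 mm.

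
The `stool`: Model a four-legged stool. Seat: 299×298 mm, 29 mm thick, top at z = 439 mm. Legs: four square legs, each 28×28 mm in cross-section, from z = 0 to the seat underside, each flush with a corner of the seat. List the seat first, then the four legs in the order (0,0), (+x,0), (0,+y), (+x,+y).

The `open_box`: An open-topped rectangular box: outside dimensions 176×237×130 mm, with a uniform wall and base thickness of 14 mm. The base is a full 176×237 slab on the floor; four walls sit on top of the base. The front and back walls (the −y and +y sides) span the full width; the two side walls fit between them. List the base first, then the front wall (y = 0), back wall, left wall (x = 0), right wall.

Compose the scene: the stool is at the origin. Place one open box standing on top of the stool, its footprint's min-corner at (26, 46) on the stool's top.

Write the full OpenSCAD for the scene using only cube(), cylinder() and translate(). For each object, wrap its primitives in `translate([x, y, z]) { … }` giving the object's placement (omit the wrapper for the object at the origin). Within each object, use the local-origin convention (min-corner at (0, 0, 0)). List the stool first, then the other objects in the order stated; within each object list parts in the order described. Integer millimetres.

translate([0, 0, 410]) cube([299, 298, 29]);
cube([28, 28, 410]);
translate([271, 0, 0]) cube([28, 28, 410]);
translate([0, 270, 0]) cube([28, 28, 410]);
translate([271, 270, 0]) cube([28, 28, 410]);
translate([26, 46, 439]) {
  cube([176, 237, 14]);
  translate([0, 0, 14]) cube([176, 14, 116]);
  translate([0, 223, 14]) cube([176, 14, 116]);
  translate([0, 14, 14]) cube([14, 209, 116]);
  translate([162, 14, 14]) cube([14, 209, 116]);
}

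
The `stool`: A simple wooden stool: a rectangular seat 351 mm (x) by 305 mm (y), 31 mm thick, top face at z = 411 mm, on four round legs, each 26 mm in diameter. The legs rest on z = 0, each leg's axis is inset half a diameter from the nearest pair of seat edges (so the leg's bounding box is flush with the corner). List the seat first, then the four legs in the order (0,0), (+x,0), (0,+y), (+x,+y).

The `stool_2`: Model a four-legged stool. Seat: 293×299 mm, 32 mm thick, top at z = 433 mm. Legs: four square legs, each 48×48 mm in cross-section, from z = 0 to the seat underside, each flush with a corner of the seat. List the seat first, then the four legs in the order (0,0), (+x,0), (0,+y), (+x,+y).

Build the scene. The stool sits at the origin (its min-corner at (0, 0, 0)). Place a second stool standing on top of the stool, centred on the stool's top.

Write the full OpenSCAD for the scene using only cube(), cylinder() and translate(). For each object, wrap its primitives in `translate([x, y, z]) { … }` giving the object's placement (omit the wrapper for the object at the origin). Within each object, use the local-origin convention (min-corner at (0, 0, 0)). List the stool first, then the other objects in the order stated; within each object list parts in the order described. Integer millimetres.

translate([0, 0, 380]) cube([351, 305, 31]);
translate([13, 13, 0]) cylinder(h = 380, r = 13);
translate([338, 13, 0]) cylinder(h = 380, r = 13);
translate([13, 292, 0]) cylinder(h = 380, r = 13);
translate([338, 292, 0]) cylinder(h = 380, r = 13);
translate([29, 3, 411]) {
  translate([0, 0, 401]) cube([293, 299, 32]);
  cube([48, 48, 401]);
  translate([245, 0, 0]) cube([48, 48, 401]);
  translate([0, 251, 0]) cube([48, 48, 401]);
  translate([245, 251, 0]) cube([48, 48, 401]);
}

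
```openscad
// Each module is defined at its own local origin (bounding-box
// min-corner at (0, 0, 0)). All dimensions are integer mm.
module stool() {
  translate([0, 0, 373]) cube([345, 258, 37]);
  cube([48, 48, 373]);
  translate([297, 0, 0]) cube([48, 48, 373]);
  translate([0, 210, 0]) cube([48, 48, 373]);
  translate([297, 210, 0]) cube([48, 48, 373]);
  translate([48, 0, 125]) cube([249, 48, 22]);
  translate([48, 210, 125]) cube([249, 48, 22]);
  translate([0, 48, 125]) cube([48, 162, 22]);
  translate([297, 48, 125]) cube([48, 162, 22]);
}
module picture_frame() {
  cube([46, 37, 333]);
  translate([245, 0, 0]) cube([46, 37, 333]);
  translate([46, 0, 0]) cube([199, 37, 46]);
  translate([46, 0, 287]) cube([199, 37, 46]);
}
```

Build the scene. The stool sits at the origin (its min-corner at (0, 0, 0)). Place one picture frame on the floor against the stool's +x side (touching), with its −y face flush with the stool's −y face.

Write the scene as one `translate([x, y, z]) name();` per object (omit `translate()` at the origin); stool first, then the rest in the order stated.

stool();
translate([345, 0, 0]) picture_frame();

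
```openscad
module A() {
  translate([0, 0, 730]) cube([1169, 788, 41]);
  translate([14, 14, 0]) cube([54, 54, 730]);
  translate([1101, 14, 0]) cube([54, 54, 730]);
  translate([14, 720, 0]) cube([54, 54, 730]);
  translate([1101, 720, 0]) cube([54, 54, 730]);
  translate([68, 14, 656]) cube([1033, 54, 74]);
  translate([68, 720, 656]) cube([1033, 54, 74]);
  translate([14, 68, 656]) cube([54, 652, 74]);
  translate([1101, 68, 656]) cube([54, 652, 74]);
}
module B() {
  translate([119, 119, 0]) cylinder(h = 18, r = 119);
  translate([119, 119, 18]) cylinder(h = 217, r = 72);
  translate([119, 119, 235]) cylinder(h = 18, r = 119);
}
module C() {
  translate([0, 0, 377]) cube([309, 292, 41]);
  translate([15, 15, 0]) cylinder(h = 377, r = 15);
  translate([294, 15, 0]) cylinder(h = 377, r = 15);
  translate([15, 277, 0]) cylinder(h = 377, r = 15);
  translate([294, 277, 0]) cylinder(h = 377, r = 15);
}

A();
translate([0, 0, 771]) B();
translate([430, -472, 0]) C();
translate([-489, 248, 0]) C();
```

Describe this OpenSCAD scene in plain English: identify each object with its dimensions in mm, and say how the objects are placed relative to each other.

A is a table with a 1169×788 mm rectangular top, 41 mm thick, top surface at z = 771 mm, supported by four 54×54 mm square legs, each inset 14 mm from the nearest pair of top edges, running from the floor. Four apron rails, 54 mm thick and 74 mm tall, run between adjacent legs with their top edges flush with the underside of the top and their outer faces flush with the legs' outer faces.

B is a spool: two coaxial disc flanges of radius 119 mm and thickness 18 mm, joined by a core cylinder of radius 72 mm and height 217 mm. The lower flange rests on z = 0 and the three cylinders share a vertical axis.

C is a four-legged stool. The seat is a 309×292×41 mm slab whose top surface is at z = 418 mm; four round legs, each 30 mm in diameter, run from the floor (z = 0) to the underside of the seat, each leg's axis is inset half a diameter from the nearest pair of seat edges (so the leg's bounding box is flush with the corner).

The spool is on top of the table. Two stools sit around the table at the −y, −x sides.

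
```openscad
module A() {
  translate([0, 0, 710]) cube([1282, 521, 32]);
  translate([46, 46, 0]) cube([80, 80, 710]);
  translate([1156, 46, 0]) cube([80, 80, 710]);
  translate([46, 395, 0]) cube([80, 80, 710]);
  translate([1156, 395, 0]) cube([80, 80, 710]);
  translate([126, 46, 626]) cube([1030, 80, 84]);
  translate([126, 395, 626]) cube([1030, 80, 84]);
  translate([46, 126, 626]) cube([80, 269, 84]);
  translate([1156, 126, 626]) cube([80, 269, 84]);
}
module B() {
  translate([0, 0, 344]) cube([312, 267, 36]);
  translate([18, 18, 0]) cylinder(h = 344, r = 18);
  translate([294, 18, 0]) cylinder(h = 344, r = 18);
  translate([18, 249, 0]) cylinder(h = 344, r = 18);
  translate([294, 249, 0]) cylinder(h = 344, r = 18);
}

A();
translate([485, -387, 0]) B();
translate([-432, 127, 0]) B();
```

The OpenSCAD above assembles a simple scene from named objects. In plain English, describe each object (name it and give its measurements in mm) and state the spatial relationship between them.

A is a rectangular dining table. The top is 1282×521×32 mm with its upper surface at z = 742 mm. It stands on four 80×80 mm square legs, each inset 46 mm from the nearest pair of top edges, running from the floor to the underside of the top. Four apron rails, 80 mm thick and 84 mm tall, run between adjacent legs with their top edges flush with the underside of the top and their outer faces flush with the legs' outer faces.

B is a four-legged stool. The seat is a 312×267×36 mm slab whose top surface is at z = 380 mm; four round legs, each 36 mm in diameter, run from the floor (z = 0) to the underside of the seat, each leg's axis is inset half a diameter from the nearest pair of seat edges (so the leg's bounding box is flush with the corner).

Two stools sit around the table at the −y, −x sides.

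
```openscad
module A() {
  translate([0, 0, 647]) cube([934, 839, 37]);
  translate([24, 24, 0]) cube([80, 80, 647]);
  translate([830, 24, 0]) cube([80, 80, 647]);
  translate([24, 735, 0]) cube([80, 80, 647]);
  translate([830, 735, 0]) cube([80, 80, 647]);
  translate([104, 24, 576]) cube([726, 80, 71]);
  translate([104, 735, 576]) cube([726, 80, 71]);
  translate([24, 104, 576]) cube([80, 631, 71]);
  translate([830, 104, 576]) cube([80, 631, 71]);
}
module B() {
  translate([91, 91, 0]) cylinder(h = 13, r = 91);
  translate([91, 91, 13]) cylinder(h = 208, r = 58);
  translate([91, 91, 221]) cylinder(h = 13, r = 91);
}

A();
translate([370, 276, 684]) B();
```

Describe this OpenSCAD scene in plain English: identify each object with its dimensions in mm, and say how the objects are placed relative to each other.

A is a rectangular dining table. The top is 934×839×37 mm with its upper surface at z = 684 mm. It stands on four 80×80 mm square legs, each inset 24 mm from the nearest pair of top edges, running from the floor to the underside of the top. Four apron rails, 80 mm thick and 71 mm tall, run between adjacent legs with their top edges flush with the underside of the top and their outer faces flush with the legs' outer faces.

B is a spool: two coaxial disc flanges of radius 91 mm and thickness 13 mm, joined by a core cylinder of radius 58 mm and height 208 mm. The lower flange rests on z = 0 and the three cylinders share a vertical axis.

The spool is on top of the table.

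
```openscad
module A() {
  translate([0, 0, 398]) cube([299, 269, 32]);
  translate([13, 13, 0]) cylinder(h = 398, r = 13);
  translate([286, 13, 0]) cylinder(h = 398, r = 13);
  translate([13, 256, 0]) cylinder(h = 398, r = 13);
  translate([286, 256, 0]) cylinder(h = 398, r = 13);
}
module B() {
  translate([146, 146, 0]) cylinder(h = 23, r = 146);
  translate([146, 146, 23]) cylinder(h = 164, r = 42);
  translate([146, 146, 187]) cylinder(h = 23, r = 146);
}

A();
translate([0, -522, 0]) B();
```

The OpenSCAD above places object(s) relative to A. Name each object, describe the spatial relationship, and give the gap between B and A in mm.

A is a stool. B is a spool. The spool is on the floor beside the stool on its −y side. The gap between the spool and the stool is 230 mm.

The spool's nearest face is 230 mm from the stool's −y face.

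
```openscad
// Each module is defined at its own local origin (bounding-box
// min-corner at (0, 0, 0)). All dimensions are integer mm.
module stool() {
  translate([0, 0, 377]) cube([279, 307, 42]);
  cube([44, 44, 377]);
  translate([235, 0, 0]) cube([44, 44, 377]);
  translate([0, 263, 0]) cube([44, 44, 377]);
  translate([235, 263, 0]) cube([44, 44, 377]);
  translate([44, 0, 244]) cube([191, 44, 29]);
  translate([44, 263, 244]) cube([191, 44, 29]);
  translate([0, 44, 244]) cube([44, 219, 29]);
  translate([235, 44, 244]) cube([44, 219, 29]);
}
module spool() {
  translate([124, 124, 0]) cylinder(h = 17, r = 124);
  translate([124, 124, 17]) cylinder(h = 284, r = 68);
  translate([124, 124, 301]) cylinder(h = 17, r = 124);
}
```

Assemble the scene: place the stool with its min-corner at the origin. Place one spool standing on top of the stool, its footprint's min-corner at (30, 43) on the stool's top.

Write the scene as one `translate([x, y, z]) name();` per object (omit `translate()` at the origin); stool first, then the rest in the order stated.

stool();
translate([30, 43, 419]) spool();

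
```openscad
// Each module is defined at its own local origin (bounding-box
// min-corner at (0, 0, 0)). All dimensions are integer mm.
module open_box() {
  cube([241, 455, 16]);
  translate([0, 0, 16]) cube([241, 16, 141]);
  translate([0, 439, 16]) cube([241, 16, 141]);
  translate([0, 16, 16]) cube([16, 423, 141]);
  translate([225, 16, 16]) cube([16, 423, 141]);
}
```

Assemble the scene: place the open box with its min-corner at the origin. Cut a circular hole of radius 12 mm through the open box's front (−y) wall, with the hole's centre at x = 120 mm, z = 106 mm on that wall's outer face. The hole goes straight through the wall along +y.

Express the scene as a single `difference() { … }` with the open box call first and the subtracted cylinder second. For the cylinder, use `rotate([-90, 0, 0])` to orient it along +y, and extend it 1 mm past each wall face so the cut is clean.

difference() {
  open_box();
  translate([120, -1, 106]) rotate([-90, 0, 0]) cylinder(h = 18, r = 12);
}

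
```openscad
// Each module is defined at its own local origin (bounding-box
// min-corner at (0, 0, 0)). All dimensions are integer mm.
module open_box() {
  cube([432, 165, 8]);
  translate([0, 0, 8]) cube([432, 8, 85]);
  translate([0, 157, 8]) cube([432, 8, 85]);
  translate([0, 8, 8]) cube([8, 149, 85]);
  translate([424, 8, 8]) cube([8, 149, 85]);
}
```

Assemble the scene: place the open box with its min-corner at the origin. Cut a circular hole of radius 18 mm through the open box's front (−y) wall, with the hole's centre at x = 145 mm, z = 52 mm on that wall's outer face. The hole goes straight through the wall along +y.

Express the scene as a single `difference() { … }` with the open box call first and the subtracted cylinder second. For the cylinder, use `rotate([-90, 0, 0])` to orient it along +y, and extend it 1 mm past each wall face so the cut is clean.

difference() {
  open_box();
  translate([145, -1, 52]) rotate([-90, 0, 0]) cylinder(h = 10, r = 18);
}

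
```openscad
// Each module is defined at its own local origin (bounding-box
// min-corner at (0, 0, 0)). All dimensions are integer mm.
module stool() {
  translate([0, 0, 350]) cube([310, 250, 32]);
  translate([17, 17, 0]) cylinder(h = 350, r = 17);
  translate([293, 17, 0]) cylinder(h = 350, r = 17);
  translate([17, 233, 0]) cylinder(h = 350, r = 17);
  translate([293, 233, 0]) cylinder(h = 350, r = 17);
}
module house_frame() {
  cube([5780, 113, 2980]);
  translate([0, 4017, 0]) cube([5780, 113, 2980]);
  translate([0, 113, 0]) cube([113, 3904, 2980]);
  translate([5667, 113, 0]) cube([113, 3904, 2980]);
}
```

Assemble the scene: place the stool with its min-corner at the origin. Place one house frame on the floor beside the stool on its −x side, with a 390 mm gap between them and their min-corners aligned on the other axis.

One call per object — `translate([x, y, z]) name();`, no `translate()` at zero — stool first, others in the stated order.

stool();
translate([-6170, 0, 0]) house_frame();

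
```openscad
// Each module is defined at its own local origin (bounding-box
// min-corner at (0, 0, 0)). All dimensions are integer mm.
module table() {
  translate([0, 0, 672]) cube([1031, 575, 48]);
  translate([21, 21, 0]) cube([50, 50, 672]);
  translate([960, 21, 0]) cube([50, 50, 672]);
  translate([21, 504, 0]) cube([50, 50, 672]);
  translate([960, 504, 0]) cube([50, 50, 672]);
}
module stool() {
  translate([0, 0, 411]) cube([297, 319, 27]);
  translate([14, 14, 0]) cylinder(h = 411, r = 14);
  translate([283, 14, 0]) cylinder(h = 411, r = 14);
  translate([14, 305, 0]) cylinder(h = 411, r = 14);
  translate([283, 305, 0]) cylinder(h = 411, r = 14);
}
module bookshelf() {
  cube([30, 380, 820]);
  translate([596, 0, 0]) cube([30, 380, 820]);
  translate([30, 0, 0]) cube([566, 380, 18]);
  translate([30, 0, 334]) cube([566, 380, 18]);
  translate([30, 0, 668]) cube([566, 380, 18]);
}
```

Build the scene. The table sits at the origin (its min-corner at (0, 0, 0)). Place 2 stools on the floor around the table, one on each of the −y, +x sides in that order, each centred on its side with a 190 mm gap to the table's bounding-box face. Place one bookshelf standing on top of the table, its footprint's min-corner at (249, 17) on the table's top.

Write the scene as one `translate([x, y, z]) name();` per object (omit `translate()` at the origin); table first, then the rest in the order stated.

table();
translate([367, -509, 0]) stool();
translate([1221, 128, 0]) stool();
translate([249, 17, 720]) bookshelf();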